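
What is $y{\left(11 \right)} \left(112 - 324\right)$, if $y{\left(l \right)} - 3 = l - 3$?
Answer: $-2332$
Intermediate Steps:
$y{\left(l \right)} = l$ ($y{\left(l \right)} = 3 + \left(l - 3\right) = 3 + \left(-3 + l\right) = l$)
$y{\left(11 \right)} \left(112 - 324\right) = 11 \left(112 - 324\right) = 11 \left(-212\right) = -2332$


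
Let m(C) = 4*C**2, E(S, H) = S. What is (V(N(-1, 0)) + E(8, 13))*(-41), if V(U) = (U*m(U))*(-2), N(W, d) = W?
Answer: -656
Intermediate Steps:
V(U) = -8*U**3 (V(U) = (U*(4*U**2))*(-2) = (4*U**3)*(-2) = -8*U**3)
(V(N(-1, 0)) + E(8, 13))*(-41) = (-8*(-1)**3 + 8)*(-41) = (-8*(-1) + 8)*(-41) = (8 + 8)*(-41) = 16*(-41) = -656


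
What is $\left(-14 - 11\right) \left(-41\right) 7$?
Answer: $7175$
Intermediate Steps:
$\left(-14 - 11\right) \left(-41\right) 7 = \left(-25\right) \left(-41\right) 7 = 1025 \cdot 7 = 7175$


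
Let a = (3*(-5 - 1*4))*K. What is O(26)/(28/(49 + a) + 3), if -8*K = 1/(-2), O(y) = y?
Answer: 19682/2719 ≈ 7.2387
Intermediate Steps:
K = 1/16 (K = -1/8/(-2) = -1/8*(-1/2) = 1/16 ≈ 0.062500)
a = -27/16 (a = (3*(-5 - 1*4))*(1/16) = (3*(-5 - 4))*(1/16) = (3*(-9))*(1/16) = -27*1/16 = -27/16 ≈ -1.6875)
O(26)/(28/(49 + a) + 3) = 26/(28/(49 - 27/16) + 3) = 26/(28/(757/16) + 3) = 26/((16/757)*28 + 3) = 26/(448/757 + 3) = 26/(2719/757) = 26*(757/2719) = 19682/2719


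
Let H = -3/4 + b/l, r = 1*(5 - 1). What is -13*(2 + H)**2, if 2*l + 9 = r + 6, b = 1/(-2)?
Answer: -13/16 ≈ -0.81250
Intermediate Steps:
r = 4 (r = 1*4 = 4)
b = -1/2 ≈ -0.50000
l = 1/2 (l = -9/2 + (4 + 6)/2 = -9/2 + (1/2)*10 = -9/2 + 5 = 1/2 ≈ 0.50000)
H = -7/4 (H = -3/4 - 1/(2*1/2) = -3*1/4 - 1/2*2 = -3/4 - 1 = -7/4 ≈ -1.7500)
-13*(2 + H)**2 = -13*(2 - 7/4)**2 = -13*(1/4)**2 = -13*1/16 = -13/16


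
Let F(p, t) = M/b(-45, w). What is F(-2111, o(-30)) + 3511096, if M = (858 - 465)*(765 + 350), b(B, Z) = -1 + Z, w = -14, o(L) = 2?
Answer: 3481883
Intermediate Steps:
M = 438195 (M = 393*1115 = 438195)
F(p, t) = -29213 (F(p, t) = 438195/(-1 - 14) = 438195/(-15) = 438195*(-1/15) = -29213)
F(-2111, o(-30)) + 3511096 = -29213 + 3511096 = 3481883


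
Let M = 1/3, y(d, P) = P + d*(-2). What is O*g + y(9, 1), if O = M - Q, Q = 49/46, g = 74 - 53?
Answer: -1489/46 ≈ -32.370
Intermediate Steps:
y(d, P) = P - 2*d
g = 21
Q = 49/46 (Q = 49*(1/46) = 49/46 ≈ 1.0652)
M = ⅓ ≈ 0.33333
O = -101/138 (O = ⅓ - 1*49/46 = ⅓ - 49/46 = -101/138 ≈ -0.73188)
O*g + y(9, 1) = -101/138*21 + (1 - 2*9) = -707/46 + (1 - 18) = -707/46 - 17 = -1489/46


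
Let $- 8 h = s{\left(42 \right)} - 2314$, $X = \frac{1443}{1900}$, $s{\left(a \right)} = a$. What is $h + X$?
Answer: $\frac{541043}{1900} \approx 284.76$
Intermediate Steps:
$X = \frac{1443}{1900}$ ($X = 1443 \cdot \frac{1}{1900} = \frac{1443}{1900} \approx 0.75947$)
$h = 284$ ($h = - \frac{42 - 2314}{8} = \left(- \frac{1}{8}\right) \left(-2272\right) = 284$)
$h + X = 284 + \frac{1443}{1900} = \frac{541043}{1900}$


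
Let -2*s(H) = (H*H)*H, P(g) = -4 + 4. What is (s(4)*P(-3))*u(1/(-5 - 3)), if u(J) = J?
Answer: 0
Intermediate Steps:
P(g) = 0
s(H) = -H³/2 (s(H) = -H*H*H/2 = -H²*H/2 = -H³/2)
(s(4)*P(-3))*u(1/(-5 - 3)) = (-½*4³*0)/(-5 - 3) = (-½*64*0)/(-8) = -32*0*(-⅛) = 0*(-⅛) = 0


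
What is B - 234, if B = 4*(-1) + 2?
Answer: -236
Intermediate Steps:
B = -2 (B = -4 + 2 = -2)
B - 234 = -2 - 234 = -236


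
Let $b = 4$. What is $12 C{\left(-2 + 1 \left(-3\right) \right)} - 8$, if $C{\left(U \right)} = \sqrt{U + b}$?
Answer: $-8 + 12 i \approx -8.0 + 12.0 i$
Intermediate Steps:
$C{\left(U \right)} = \sqrt{4 + U}$ ($C{\left(U \right)} = \sqrt{U + 4} = \sqrt{4 + U}$)
$12 C{\left(-2 + 1 \left(-3\right) \right)} - 8 = 12 \sqrt{4 + \left(-2 + 1 \left(-3\right)\right)} - 8 = 12 \sqrt{4 - 5} - 8 = 12 \sqrt{-1} - 8 = 12 i - 8 = -8 + 12 i$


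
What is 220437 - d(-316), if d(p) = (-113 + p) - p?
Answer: 220550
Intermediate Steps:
d(p) = -113
220437 - d(-316) = 220437 - 1*(-113) = 220437 + 113 = 220550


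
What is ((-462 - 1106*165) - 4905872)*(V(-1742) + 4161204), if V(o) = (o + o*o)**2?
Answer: -46807071570668731712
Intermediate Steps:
V(o) = (o + o**2)**2
((-462 - 1106*165) - 4905872)*(V(-1742) + 4161204) = ((-462 - 1106*165) - 4905872)*((-1742)**2*(1 - 1742)**2 + 4161204) = ((-462 - 182490) - 4905872)*(3034564*(-1741)**2 + 4161204) = (-182952 - 4905872)*(3034564*3031081 + 4161204) = -5088824*(9198009283684 + 4161204) = -5088824*9198013444888 = -46807071570668731712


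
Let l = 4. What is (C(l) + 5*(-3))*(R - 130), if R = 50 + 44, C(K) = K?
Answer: 396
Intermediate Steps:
R = 94
(C(l) + 5*(-3))*(R - 130) = (4 + 5*(-3))*(94 - 130) = (4 - 15)*(-36) = -11*(-36) = 396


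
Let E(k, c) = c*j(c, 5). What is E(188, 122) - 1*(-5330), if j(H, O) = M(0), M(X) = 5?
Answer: 5940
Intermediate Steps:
j(H, O) = 5
E(k, c) = 5*c (E(k, c) = c*5 = 5*c)
E(188, 122) - 1*(-5330) = 5*122 - 1*(-5330) = 610 + 5330 = 5940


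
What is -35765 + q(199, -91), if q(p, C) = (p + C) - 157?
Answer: -35814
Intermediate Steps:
q(p, C) = -157 + C + p (q(p, C) = (C + p) - 157 = -157 + C + p)
-35765 + q(199, -91) = -35765 + (-157 - 91 + 199) = -35765 - 49 = -35814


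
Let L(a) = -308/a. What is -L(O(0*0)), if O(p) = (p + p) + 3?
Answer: 308/3 ≈ 102.67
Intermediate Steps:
O(p) = 3 + 2*p (O(p) = 2*p + 3 = 3 + 2*p)
-L(O(0*0)) = -(-308)/(3 + 2*(0*0)) = -(-308)/(3 + 2*0) = -(-308)/(3 + 0) = -(-308)/3 = -1*(-308/3) = 308/3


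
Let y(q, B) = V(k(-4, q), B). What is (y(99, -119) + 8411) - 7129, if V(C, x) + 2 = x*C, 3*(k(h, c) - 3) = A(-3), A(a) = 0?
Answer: 923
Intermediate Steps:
k(h, c) = 3 (k(h, c) = 3 + (⅓)*0 = 3 + 0 = 3)
V(C, x) = -2 + C*x (V(C, x) = -2 + x*C = -2 + C*x)
y(q, B) = -2 + 3*B
(y(99, -119) + 8411) - 7129 = ((-2 + 3*(-119)) + 8411) - 7129 = ((-2 - 357) + 8411) - 7129 = (-359 + 8411) - 7129 = 8052 - 7129 = 923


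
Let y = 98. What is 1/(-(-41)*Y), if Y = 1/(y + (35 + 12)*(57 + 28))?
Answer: 4093/41 ≈ 99.829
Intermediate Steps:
Y = 1/4093 (Y = 1/(98 + (35 + 12)*(57 + 28)) = 1/(98 + 47*85) = 1/(98 + 3995) = 1/4093 ≈ 0.00024432)
1/(-(-41)*Y) = 1/(-(-41)/4093) = 1/(-1*(-41/4093)) = 1/(41/4093) = 4093/41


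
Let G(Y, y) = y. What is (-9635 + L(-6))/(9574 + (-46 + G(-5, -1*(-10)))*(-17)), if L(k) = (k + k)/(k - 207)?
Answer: -684081/723206 ≈ -0.94590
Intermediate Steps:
L(k) = 2*k/(-207 + k) (L(k) = (2*k)/(-207 + k) = 2*k/(-207 + k))
(-9635 + L(-6))/(9574 + (-46 + G(-5, -1*(-10)))*(-17)) = (-9635 + 2*(-6)/(-207 - 6))/(9574 + (-46 - 1*(-10))*(-17)) = (-9635 + 2*(-6)/(-213))/(9574 + (-46 + 10)*(-17)) = (-9635 + 2*(-6)*(-1/213))/(9574 - 36*(-17)) = (-9635 + 4/71)/(9574 + 612) = -684081/71/10186 = -684081/71*1/10186 = -684081/723206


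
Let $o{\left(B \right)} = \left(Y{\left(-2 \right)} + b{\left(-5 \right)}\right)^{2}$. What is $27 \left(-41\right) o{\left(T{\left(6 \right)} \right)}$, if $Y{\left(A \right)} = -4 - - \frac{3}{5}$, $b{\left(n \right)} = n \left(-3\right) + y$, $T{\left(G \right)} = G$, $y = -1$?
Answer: $- \frac{3109563}{25} \approx -1.2438 \cdot 10^{5}$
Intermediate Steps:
$b{\left(n \right)} = -1 - 3 n$ ($b{\left(n \right)} = n \left(-3\right) - 1 = - 3 n - 1 = -1 - 3 n$)
$Y{\left(A \right)} = - \frac{17}{5}$ ($Y{\left(A \right)} = -4 - \left(-3\right) \frac{1}{5} = -4 - - \frac{3}{5} = -4 + \frac{3}{5} = - \frac{17}{5}$)
$o{\left(B \right)} = \frac{2809}{25}$ ($o{\left(B \right)} = \left(- \frac{17}{5} - -14\right)^{2} = \left(- \frac{17}{5} + \left(-1 + 15\right)\right)^{2} = \left(- \frac{17}{5} + 14\right)^{2} = \left(\frac{53}{5}\right)^{2} = \frac{2809}{25}$)
$27 \left(-41\right) o{\left(T{\left(6 \right)} \right)} = 27 \left(-41\right) \frac{2809}{25} = \left(-1107\right) \frac{2809}{25} = - \frac{3109563}{25}$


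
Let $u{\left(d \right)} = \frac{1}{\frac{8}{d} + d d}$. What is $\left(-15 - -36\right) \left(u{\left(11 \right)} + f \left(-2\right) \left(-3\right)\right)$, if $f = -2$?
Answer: $- \frac{337197}{1339} \approx -251.83$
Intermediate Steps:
$u{\left(d \right)} = \frac{1}{d^{2} + \frac{8}{d}}$ ($u{\left(d \right)} = \frac{1}{\frac{8}{d} + d^{2}} = \frac{1}{d^{2} + \frac{8}{d}}$)
$\left(-15 - -36\right) \left(u{\left(11 \right)} + f \left(-2\right) \left(-3\right)\right) = \left(-15 - -36\right) \left(\frac{11}{8 + 11^{3}} + \left(-2\right) \left(-2\right) \left(-3\right)\right) = \left(-15 + 36\right) \left(\frac{11}{8 + 1331} + 4 \left(-3\right)\right) = 21 \left(\frac{11}{1339} - 12\right) = 21 \left(- \frac{16057}{1339}\right) = - \frac{337197}{1339}$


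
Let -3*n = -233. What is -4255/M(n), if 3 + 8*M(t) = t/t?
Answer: 17020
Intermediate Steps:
n = 233/3 (n = -⅓*(-233) = 233/3 ≈ 77.667)
M(t) = -¼ (M(t) = -3/8 + (t/t)/8 = -3/8 + (⅛)*1 = -3/8 + ⅛ = -¼)
-4255/M(n) = -4255/(-¼) = -4255*(-4) = 17020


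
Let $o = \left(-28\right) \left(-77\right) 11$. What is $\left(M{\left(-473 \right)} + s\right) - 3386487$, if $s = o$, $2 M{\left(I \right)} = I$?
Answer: $- \frac{6726015}{2} \approx -3.363 \cdot 10^{6}$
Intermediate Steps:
$M{\left(I \right)} = \frac{I}{2}$
$o = 23716$ ($o = 2156 \cdot 11 = 23716$)
$s = 23716$
$\left(M{\left(-473 \right)} + s\right) - 3386487 = \left(\frac{1}{2} \left(-473\right) + 23716\right) - 3386487 = \left(- \frac{473}{2} + 23716\right) - 3386487 = \frac{46959}{2} - 3386487 = - \frac{6726015}{2}$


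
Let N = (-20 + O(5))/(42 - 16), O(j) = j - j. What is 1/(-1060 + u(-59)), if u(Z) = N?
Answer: -13/13790 ≈ -0.00094271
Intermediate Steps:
O(j) = 0
N = -10/13 (N = (-20 + 0)/(42 - 16) = -20/26 = -20*1/26 = -10/13 ≈ -0.76923)
u(Z) = -10/13
1/(-1060 + u(-59)) = 1/(-1060 - 10/13) = 1/(-13790/13) = -13/13790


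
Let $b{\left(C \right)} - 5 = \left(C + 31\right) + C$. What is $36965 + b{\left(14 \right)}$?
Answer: $37029$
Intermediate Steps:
$b{\left(C \right)} = 36 + 2 C$ ($b{\left(C \right)} = 5 + \left(\left(C + 31\right) + C\right) = 5 + \left(\left(31 + C\right) + C\right) = 5 + \left(31 + 2 C\right) = 36 + 2 C$)
$36965 + b{\left(14 \right)} = 36965 + \left(36 + 2 \cdot 14\right) = 36965 + \left(36 + 28\right) = 36965 + 64 = 37029$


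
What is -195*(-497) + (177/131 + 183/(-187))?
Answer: 2374135881/24497 ≈ 96915.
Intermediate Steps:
-195*(-497) + (177/131 + 183/(-187)) = 96915 + (177*(1/131) + 183*(-1/187)) = 96915 + (177/131 - 183/187) = 96915 + 9126/24497 = 2374135881/24497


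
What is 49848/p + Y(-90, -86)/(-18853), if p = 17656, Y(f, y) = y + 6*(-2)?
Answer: 117689329/41608571 ≈ 2.8285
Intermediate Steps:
Y(f, y) = -12 + y (Y(f, y) = y - 12 = -12 + y)
49848/p + Y(-90, -86)/(-18853) = 49848/17656 + (-12 - 86)/(-18853) = 49848*(1/17656) - 98*(-1/18853) = 6231/2207 + 98/18853 = 117689329/41608571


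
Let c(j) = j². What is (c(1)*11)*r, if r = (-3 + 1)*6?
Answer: -132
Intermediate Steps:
r = -12 (r = -2*6 = -12)
(c(1)*11)*r = (1²*11)*(-12) = (1*11)*(-12) = 11*(-12) = -132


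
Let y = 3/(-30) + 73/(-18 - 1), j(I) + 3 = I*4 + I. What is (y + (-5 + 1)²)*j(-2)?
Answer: -29783/190 ≈ -156.75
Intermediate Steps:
j(I) = -3 + 5*I (j(I) = -3 + (I*4 + I) = -3 + (4*I + I) = -3 + 5*I)
y = -749/190 (y = 3*(-1/30) + 73/(-19) = -⅒ + 73*(-1/19) = -⅒ - 73/19 = -749/190 ≈ -3.9421)
(y + (-5 + 1)²)*j(-2) = (-749/190 + (-5 + 1)²)*(-3 + 5*(-2)) = (-749/190 + (-4)²)*(-3 - 10) = (-749/190 + 16)*(-13) = (2291/190)*(-13) = -29783/190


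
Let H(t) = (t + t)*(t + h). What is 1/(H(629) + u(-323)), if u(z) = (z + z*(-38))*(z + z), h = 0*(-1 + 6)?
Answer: -1/6929064 ≈ -1.4432e-7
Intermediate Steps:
h = 0 (h = 0*5 = 0)
H(t) = 2*t**2 (H(t) = (t + t)*(t + 0) = (2*t)*t = 2*t**2)
u(z) = -74*z**2 (u(z) = (z - 38*z)*(2*z) = (-37*z)*(2*z) = -74*z**2)
1/(H(629) + u(-323)) = 1/(2*629**2 - 74*(-323)**2) = 1/(2*395641 - 74*104329) = 1/(791282 - 7720346) = 1/(-6929064) = -1/6929064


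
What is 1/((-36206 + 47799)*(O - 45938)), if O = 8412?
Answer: -1/435038918 ≈ -2.2986e-9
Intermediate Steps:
1/((-36206 + 47799)*(O - 45938)) = 1/((-36206 + 47799)*(8412 - 45938)) = 1/(11593*(-37526)) = 1/(-435038918) = -1/435038918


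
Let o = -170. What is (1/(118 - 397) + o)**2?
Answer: 2249699761/77841 ≈ 28901.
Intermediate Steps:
(1/(118 - 397) + o)**2 = (1/(118 - 397) - 170)**2 = (1/(-279) - 170)**2 = (-1/279 - 170)**2 = (-47431/279)**2 = 2249699761/77841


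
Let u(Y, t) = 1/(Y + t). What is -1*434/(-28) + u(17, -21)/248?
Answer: 15375/992 ≈ 15.499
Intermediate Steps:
-1*434/(-28) + u(17, -21)/248 = -1*434/(-28) + 1/((17 - 21)*248) = -434*(-1/28) + (1/248)/(-4) = 31/2 - ¼*1/248 = 31/2 - 1/992 = 15375/992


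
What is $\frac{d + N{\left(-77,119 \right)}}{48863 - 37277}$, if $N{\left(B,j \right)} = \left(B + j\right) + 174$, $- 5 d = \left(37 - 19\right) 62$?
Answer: $- \frac{6}{9655} \approx -0.00062144$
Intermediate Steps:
$d = - \frac{1116}{5}$ ($d = - \frac{\left(37 - 19\right) 62}{5} = - \frac{18 \cdot 62}{5} = \left(- \frac{1}{5}\right) 1116 = - \frac{1116}{5} \approx -223.2$)
$N{\left(B,j \right)} = 174 + B + j$
$\frac{d + N{\left(-77,119 \right)}}{48863 - 37277} = \frac{- \frac{1116}{5} + \left(174 - 77 + 119\right)}{48863 - 37277} = \frac{- \frac{1116}{5} + 216}{11586} = \left(- \frac{36}{5}\right) \frac{1}{11586} = - \frac{6}{9655}$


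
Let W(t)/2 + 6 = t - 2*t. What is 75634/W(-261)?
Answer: 37817/255 ≈ 148.30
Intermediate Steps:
W(t) = -12 - 2*t (W(t) = -12 + 2*(t - 2*t) = -12 + 2*(-t) = -12 - 2*t)
75634/W(-261) = 75634/(-12 - 2*(-261)) = 75634/(-12 + 522) = 75634/510 = 75634*(1/510) = 37817/255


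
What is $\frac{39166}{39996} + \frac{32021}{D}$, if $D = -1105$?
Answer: $- \frac{618716743}{22097790} \approx -27.999$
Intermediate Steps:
$\frac{39166}{39996} + \frac{32021}{D} = \frac{39166}{39996} + \frac{32021}{-1105} = 39166 \cdot \frac{1}{39996} + 32021 \left(- \frac{1}{1105}\right) = \frac{19583}{19998} - \frac{32021}{1105} = - \frac{618716743}{22097790}$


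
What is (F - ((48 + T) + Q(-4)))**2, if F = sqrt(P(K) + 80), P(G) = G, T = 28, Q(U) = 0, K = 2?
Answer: (76 - sqrt(82))**2 ≈ 4481.6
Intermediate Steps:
F = sqrt(82) (F = sqrt(2 + 80) = sqrt(82) ≈ 9.0554)
(F - ((48 + T) + Q(-4)))**2 = (sqrt(82) - ((48 + 28) + 0))**2 = (sqrt(82) - (76 + 0))**2 = (sqrt(82) - 1*76)**2 = (sqrt(82) - 76)**2 = (-76 + sqrt(82))**2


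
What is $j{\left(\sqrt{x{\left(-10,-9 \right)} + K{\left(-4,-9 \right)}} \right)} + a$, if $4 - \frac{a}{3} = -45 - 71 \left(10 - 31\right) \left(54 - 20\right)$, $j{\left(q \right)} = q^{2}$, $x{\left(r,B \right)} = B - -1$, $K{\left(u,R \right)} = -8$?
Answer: $-151951$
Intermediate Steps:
$x{\left(r,B \right)} = 1 + B$ ($x{\left(r,B \right)} = B + 1 = 1 + B$)
$a = -151935$ ($a = 12 - 3 \left(-45 - 71 \left(10 - 31\right) \left(54 - 20\right)\right) = 12 - 3 \left(-45 - 71 \left(\left(-21\right) 34\right)\right) = 12 - 3 \left(-45 - -50694\right) = 12 - 3 \left(-45 + 50694\right) = 12 - 151947 = -151935$)
$j{\left(\sqrt{x{\left(-10,-9 \right)} + K{\left(-4,-9 \right)}} \right)} + a = \left(\sqrt{\left(1 - 9\right) - 8}\right)^{2} - 151935 = \left(\sqrt{-8 - 8}\right)^{2} - 151935 = \left(\sqrt{-16}\right)^{2} - 151935 = \left(4 i\right)^{2} - 151935 = -16 - 151935 = -151951$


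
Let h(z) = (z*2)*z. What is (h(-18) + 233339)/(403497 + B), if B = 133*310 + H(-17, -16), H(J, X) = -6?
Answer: 233987/444721 ≈ 0.52614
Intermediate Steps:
h(z) = 2*z**2 (h(z) = (2*z)*z = 2*z**2)
B = 41224 (B = 133*310 - 6 = 41230 - 6 = 41224)
(h(-18) + 233339)/(403497 + B) = (2*(-18)**2 + 233339)/(403497 + 41224) = (2*324 + 233339)/444721 = (648 + 233339)*(1/444721) = 233987*(1/444721) = 233987/444721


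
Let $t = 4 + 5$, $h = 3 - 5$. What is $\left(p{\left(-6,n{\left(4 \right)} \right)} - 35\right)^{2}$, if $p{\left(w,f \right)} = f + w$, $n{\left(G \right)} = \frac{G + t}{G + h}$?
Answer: $\frac{4761}{4} \approx 1190.3$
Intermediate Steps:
$h = -2$
$t = 9$
$n{\left(G \right)} = \frac{9 + G}{-2 + G}$ ($n{\left(G \right)} = \frac{G + 9}{G - 2} = \frac{9 + G}{-2 + G}$)
$\left(p{\left(-6,n{\left(4 \right)} \right)} - 35\right)^{2} = \left(\left(\frac{9 + 4}{-2 + 4} - 6\right) - 35\right)^{2} = \left(\left(\frac{1}{2} \cdot 13 - 6\right) - 35\right)^{2} = \left(\left(\frac{13}{2} - 6\right) - 35\right)^{2} = \left(\frac{1}{2} - 35\right)^{2} = \left(- \frac{69}{2}\right)^{2} = \frac{4761}{4}$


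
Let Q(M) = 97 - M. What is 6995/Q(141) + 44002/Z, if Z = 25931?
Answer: -179451257/1140964 ≈ -157.28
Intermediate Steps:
6995/Q(141) + 44002/Z = 6995/(97 - 1*141) + 44002/25931 = 6995/(97 - 141) + 44002*(1/25931) = 6995/(-44) + 44002/25931 = 6995*(-1/44) + 44002/25931 = -6995/44 + 44002/25931 = -179451257/1140964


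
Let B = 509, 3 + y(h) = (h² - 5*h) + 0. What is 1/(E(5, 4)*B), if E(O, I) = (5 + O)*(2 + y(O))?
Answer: -1/5090 ≈ -0.00019646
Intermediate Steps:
y(h) = -3 + h² - 5*h (y(h) = -3 + ((h² - 5*h) + 0) = -3 + (h² - 5*h) = -3 + h² - 5*h)
E(O, I) = (5 + O)*(-1 + O² - 5*O) (E(O, I) = (5 + O)*(2 + (-3 + O² - 5*O)) = (5 + O)*(-1 + O² - 5*O))
1/(E(5, 4)*B) = 1/((-5 + 5³ - 26*5)*509) = 1/((-5 + 125 - 130)*509) = 1/(-10*509) = 1/(-5090) = -1/5090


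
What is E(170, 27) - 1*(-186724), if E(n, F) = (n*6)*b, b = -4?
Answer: 182644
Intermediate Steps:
E(n, F) = -24*n (E(n, F) = (n*6)*(-4) = (6*n)*(-4) = -24*n)
E(170, 27) - 1*(-186724) = -24*170 - 1*(-186724) = -4080 + 186724 = 182644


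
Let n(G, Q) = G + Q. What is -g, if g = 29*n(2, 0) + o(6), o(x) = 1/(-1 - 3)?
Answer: -231/4 ≈ -57.750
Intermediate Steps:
o(x) = -¼ (o(x) = 1/(-4) = -¼)
g = 231/4 (g = 29*(2 + 0) - ¼ = 29*2 - ¼ = 58 - ¼ = 231/4 ≈ 57.750)
-g = -1*231/4 = -231/4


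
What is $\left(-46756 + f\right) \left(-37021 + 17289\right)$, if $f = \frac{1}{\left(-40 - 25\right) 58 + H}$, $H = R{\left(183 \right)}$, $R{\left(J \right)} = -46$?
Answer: $\frac{880150284901}{954} \approx 9.2259 \cdot 10^{8}$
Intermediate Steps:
$H = -46$
$f = - \frac{1}{3816}$ ($f = \frac{1}{\left(-40 - 25\right) 58 - 46} = \frac{1}{\left(-65\right) 58 - 46} = \frac{1}{-3770 - 46} = \frac{1}{-3816} = - \frac{1}{3816} \approx -0.00026205$)
$\left(-46756 + f\right) \left(-37021 + 17289\right) = \left(-46756 - \frac{1}{3816}\right) \left(-37021 + 17289\right) = \left(- \frac{178420897}{3816}\right) \left(-19732\right) = \frac{880150284901}{954}$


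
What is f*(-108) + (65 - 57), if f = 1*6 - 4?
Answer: -208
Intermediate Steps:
f = 2 (f = 6 - 4 = 2)
f*(-108) + (65 - 57) = 2*(-108) + (65 - 57) = -216 + 8 = -208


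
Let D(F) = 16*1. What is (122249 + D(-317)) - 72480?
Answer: 49785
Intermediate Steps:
D(F) = 16
(122249 + D(-317)) - 72480 = (122249 + 16) - 72480 = 122265 - 72480 = 49785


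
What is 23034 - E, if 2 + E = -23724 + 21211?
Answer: 25549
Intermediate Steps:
E = -2515 (E = -2 + (-23724 + 21211) = -2 - 2513 = -2515)
23034 - E = 23034 - 1*(-2515) = 23034 + 2515 = 25549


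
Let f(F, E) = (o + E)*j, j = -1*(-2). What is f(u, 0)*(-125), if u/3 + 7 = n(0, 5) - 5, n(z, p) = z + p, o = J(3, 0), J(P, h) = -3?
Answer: 750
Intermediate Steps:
o = -3
j = 2
n(z, p) = p + z
u = -21 (u = -21 + 3*((5 + 0) - 5) = -21 + 3*(5 - 5) = -21 + 3*0 = -21 + 0 = -21)
f(F, E) = -6 + 2*E (f(F, E) = (-3 + E)*2 = -6 + 2*E)
f(u, 0)*(-125) = (-6 + 2*0)*(-125) = (-6 + 0)*(-125) = -6*(-125) = 750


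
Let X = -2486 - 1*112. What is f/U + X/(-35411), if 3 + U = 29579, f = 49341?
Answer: 1824052599/1047315736 ≈ 1.7416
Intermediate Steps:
U = 29576 (U = -3 + 29579 = 29576)
X = -2598 (X = -2486 - 112 = -2598)
f/U + X/(-35411) = 49341/29576 - 2598/(-35411) = 49341*(1/29576) - 2598*(-1/35411) = 49341/29576 + 2598/35411 = 1824052599/1047315736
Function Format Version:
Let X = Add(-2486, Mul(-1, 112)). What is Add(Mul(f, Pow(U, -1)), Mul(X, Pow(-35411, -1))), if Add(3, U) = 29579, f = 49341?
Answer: Rational(1824052599, 1047315736) ≈ 1.7416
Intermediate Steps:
U = 29576 (U = Add(-3, 29579) = 29576)
X = -2598 (X = Add(-2486, -112) = -2598)
Add(Mul(f, Pow(U, -1)), Mul(X, Pow(-35411, -1))) = Add(Mul(49341, Pow(29576, -1)), Mul(-2598, Pow(-35411, -1))) = Add(Mul(49341, Rational(1, 29576)), Mul(-2598, Rational(-1, 35411))) = Add(Rational(49341, 29576), Rational(2598, 35411)) = Rational(1824052599, 1047315736)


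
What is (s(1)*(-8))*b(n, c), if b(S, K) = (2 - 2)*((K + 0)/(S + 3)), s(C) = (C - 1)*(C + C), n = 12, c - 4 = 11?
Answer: 0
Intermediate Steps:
c = 15 (c = 4 + 11 = 15)
s(C) = 2*C*(-1 + C) (s(C) = (-1 + C)*(2*C) = 2*C*(-1 + C))
b(S, K) = 0 (b(S, K) = 0*(K/(3 + S)) = 0)
(s(1)*(-8))*b(n, c) = ((2*1*(-1 + 1))*(-8))*0 = ((2*1*0)*(-8))*0 = (0*(-8))*0 = 0*0 = 0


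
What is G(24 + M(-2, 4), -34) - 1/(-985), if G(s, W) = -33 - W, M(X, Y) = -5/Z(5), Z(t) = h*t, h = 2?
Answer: 986/985 ≈ 1.0010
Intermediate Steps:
Z(t) = 2*t
M(X, Y) = -1/2 (M(X, Y) = -5/(2*5) = -5/10 = -5*1/10 = -1/2)
G(24 + M(-2, 4), -34) - 1/(-985) = (-33 - 1*(-34)) - 1/(-985) = (-33 + 34) - 1*(-1/985) = 1 + 1/985 = 986/985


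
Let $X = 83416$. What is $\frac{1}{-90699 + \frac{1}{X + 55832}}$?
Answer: $- \frac{139248}{12629654351} \approx -1.1025 \cdot 10^{-5}$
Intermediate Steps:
$\frac{1}{-90699 + \frac{1}{X + 55832}} = \frac{1}{-90699 + \frac{1}{83416 + 55832}} = \frac{1}{-90699 + \frac{1}{139248}} = \frac{1}{- \frac{12629654351}{139248}} = - \frac{139248}{12629654351}$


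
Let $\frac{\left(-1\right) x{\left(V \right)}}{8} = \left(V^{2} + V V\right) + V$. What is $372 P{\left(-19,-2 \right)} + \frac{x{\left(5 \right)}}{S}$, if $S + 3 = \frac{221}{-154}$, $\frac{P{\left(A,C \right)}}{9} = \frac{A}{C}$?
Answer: $\frac{21791258}{683} \approx 31905.0$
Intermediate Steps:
$P{\left(A,C \right)} = \frac{9 A}{C}$ ($P{\left(A,C \right)} = 9 \frac{A}{C} = \frac{9 A}{C}$)
$x{\left(V \right)} = - 16 V^{2} - 8 V$ ($x{\left(V \right)} = - 8 \left(\left(V^{2} + V V\right) + V\right) = - 8 \left(\left(V^{2} + V^{2}\right) + V\right) = - 8 \left(2 V^{2} + V\right) = - 8 \left(V + 2 V^{2}\right) = - 16 V^{2} - 8 V$)
$S = - \frac{683}{154}$ ($S = -3 + \frac{221}{-154} = -3 + 221 \left(- \frac{1}{154}\right) = -3 - \frac{221}{154} = - \frac{683}{154} \approx -4.4351$)
$372 P{\left(-19,-2 \right)} + \frac{x{\left(5 \right)}}{S} = 372 \cdot 9 \left(-19\right) \frac{1}{-2} + \frac{\left(-8\right) 5 \left(1 + 2 \cdot 5\right)}{- \frac{683}{154}} = 372 \cdot 9 \left(-19\right) \left(- \frac{1}{2}\right) + \left(-8\right) 5 \left(1 + 10\right) \left(- \frac{154}{683}\right) = 372 \cdot \frac{171}{2} + \left(-8\right) 5 \cdot 11 \left(- \frac{154}{683}\right) = 31806 - - \frac{67760}{683} = 31806 + \frac{67760}{683} = \frac{21791258}{683}$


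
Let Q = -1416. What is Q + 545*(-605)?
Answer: -331141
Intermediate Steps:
Q + 545*(-605) = -1416 + 545*(-605) = -1416 - 329725 = -331141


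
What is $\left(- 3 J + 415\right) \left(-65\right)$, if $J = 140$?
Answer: $325$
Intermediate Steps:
$\left(- 3 J + 415\right) \left(-65\right) = \left(\left(-3\right) 140 + 415\right) \left(-65\right) = \left(-420 + 415\right) \left(-65\right) = \left(-5\right) \left(-65\right) = 325$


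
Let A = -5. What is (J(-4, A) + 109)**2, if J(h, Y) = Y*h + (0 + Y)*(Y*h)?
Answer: 841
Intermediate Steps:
J(h, Y) = Y*h + h*Y**2 (J(h, Y) = Y*h + Y*(Y*h) = Y*h + h*Y**2)
(J(-4, A) + 109)**2 = (-5*(-4)*(1 - 5) + 109)**2 = (-5*(-4)*(-4) + 109)**2 = (-80 + 109)**2 = 29**2 = 841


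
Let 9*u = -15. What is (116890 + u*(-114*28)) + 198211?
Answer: 320421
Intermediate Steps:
u = -5/3 (u = (1/9)*(-15) = -5/3 ≈ -1.6667)
(116890 + u*(-114*28)) + 198211 = (116890 - (-190)*28) + 198211 = (116890 - 5/3*(-3192)) + 198211 = (116890 + 5320) + 198211 = 122210 + 198211 = 320421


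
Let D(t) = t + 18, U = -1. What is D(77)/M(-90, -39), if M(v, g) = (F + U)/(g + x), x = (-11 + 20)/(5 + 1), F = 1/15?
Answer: 106875/28 ≈ 3817.0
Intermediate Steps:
F = 1/15 ≈ 0.066667
D(t) = 18 + t
x = 3/2 (x = 9/6 = 9*(⅙) = 3/2 ≈ 1.5000)
M(v, g) = -14/(15*(3/2 + g)) (M(v, g) = (1/15 - 1)/(g + 3/2) = -14/(15*(3/2 + g)))
D(77)/M(-90, -39) = (18 + 77)/((-28/(45 + 30*(-39)))) = 95/((-28/(45 - 1170))) = 95/((-28/(-1125))) = 95/((-28*(-1/1125))) = 95/(28/1125) = 95*(1125/28) = 106875/28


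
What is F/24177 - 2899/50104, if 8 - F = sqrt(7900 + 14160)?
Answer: -69688291/1211364408 - 2*sqrt(5515)/24177 ≈ -0.063672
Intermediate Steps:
F = 8 - 2*sqrt(5515) (F = 8 - sqrt(7900 + 14160) = 8 - sqrt(22060) = 8 - 2*sqrt(5515) ≈ -140.53)
F/24177 - 2899/50104 = (8 - 2*sqrt(5515))/24177 - 2899/50104 = (8 - 2*sqrt(5515))*(1/24177) - 2899*1/50104 = (8/24177 - 2*sqrt(5515)/24177) - 2899/50104 = -69688291/1211364408 - 2*sqrt(5515)/24177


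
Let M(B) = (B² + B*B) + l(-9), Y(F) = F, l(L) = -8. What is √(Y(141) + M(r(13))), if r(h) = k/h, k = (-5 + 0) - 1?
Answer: √22549/13 ≈ 11.551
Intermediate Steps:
k = -6 (k = -5 - 1 = -6)
r(h) = -6/h
M(B) = -8 + 2*B² (M(B) = (B² + B*B) - 8 = (B² + B²) - 8 = 2*B² - 8 = -8 + 2*B²)
√(Y(141) + M(r(13))) = √(141 + (-8 + 2*(-6/13)²)) = √(141 + (-8 + 2*(36/169))) = √(141 + (-8 + 72/169)) = √(141 - 1280/169) = √(22549/169) = √22549/13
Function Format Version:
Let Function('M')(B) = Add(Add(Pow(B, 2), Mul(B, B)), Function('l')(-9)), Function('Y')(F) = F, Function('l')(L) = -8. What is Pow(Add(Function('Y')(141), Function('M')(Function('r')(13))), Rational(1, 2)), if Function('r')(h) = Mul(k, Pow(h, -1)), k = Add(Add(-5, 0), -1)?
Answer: Mul(Rational(1, 13), Pow(22549, Rational(1, 2))) ≈ 11.551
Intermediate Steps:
k = -6 (k = Add(-5, -1) = -6)
Function('r')(h) = Mul(-6, Pow(h, -1))
Function('M')(B) = Add(-8, Mul(2, Pow(B, 2))) (Function('M')(B) = Add(Add(Pow(B, 2), Mul(B, B)), -8) = Add(Add(Pow(B, 2), Pow(B, 2)), -8) = Add(Mul(2, Pow(B, 2)), -8) = Add(-8, Mul(2, Pow(B, 2))))
Pow(Add(Function('Y')(141), Function('M')(Function('r')(13))), Rational(1, 2)) = Pow(Add(141, Add(-8, Mul(2, Pow(Mul(-6, Pow(13, -1)), 2)))), Rational(1, 2)) = Pow(Add(141, Add(-8, Mul(2, Pow(Mul(-6, Rational(1, 13)), 2)))), Rational(1, 2)) = Pow(Add(141, Add(-8, Mul(2, Pow(Rational(-6, 13), 2)))), Rational(1, 2)) = Pow(Add(141, Add(-8, Mul(2, Rational(36, 169)))), Rational(1, 2)) = Pow(Add(141, Add(-8, Rational(72, 169))), Rational(1, 2)) = Pow(Add(141, Rational(-1280, 169)), Rational(1, 2)) = Pow(Rational(22549, 169), Rational(1, 2)) = Mul(Rational(1, 13), Pow(22549, Rational(1, 2)))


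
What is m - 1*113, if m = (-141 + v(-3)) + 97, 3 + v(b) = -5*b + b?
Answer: -148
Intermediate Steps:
v(b) = -3 - 4*b (v(b) = -3 + (-5*b + b) = -3 - 4*b)
m = -35 (m = (-141 + (-3 - 4*(-3))) + 97 = (-141 + (-3 + 12)) + 97 = (-141 + 9) + 97 = -132 + 97 = -35)
m - 1*113 = -35 - 1*113 = -35 - 113 = -148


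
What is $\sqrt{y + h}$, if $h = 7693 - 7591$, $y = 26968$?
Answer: $\sqrt{27070} \approx 164.53$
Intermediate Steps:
$h = 102$
$\sqrt{y + h} = \sqrt{26968 + 102} = \sqrt{27070}$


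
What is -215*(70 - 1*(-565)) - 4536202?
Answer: -4672727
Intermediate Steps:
-215*(70 - 1*(-565)) - 4536202 = -215*(70 + 565) - 4536202 = -215*635 - 4536202 = -136525 - 4536202 = -4672727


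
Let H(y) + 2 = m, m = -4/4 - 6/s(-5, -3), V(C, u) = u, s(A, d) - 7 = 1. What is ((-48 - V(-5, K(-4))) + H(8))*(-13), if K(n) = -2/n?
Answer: 2717/4 ≈ 679.25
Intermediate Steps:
s(A, d) = 8 (s(A, d) = 7 + 1 = 8)
m = -7/4 (m = -4/4 - 6/8 = -4*¼ - 6*⅛ = -1 - ¾ = -7/4 ≈ -1.7500)
H(y) = -15/4 (H(y) = -2 - 7/4 = -15/4)
((-48 - V(-5, K(-4))) + H(8))*(-13) = ((-48 - (-2)/(-4)) - 15/4)*(-13) = ((-48 - (-2)*(-1)/4) - 15/4)*(-13) = ((-48 - 1*½) - 15/4)*(-13) = ((-48 - ½) - 15/4)*(-13) = (-97/2 - 15/4)*(-13) = -209/4*(-13) = 2717/4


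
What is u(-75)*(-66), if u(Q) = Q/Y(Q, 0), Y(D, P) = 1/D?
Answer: -371250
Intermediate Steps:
u(Q) = Q² (u(Q) = Q/(1/Q) = Q*Q = Q²)
u(-75)*(-66) = (-75)²*(-66) = 5625*(-66) = -371250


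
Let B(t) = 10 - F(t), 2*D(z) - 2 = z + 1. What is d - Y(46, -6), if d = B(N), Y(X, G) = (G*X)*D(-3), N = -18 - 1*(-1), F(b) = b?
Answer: 27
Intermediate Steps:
D(z) = 3/2 + z/2 (D(z) = 1 + (z + 1)/2 = 1 + (1 + z)/2 = 1 + (½ + z/2) = 3/2 + z/2)
N = -17 (N = -18 + 1 = -17)
Y(X, G) = 0 (Y(X, G) = (G*X)*(3/2 + (½)*(-3)) = (G*X)*(3/2 - 3/2) = (G*X)*0 = 0)
B(t) = 10 - t
d = 27 (d = 10 - 1*(-17) = 10 + 17 = 27)
d - Y(46, -6) = 27 - 1*0 = 27 + 0 = 27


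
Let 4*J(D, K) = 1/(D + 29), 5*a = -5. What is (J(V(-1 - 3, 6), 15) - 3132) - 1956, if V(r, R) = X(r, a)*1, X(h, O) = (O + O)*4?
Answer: -427391/84 ≈ -5088.0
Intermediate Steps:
a = -1 (a = (1/5)*(-5) = -1)
X(h, O) = 8*O (X(h, O) = (2*O)*4 = 8*O)
V(r, R) = -8 (V(r, R) = (8*(-1))*1 = -8*1 = -8)
J(D, K) = 1/(4*(29 + D)) (J(D, K) = 1/(4*(D + 29)) = 1/(4*(29 + D)))
(J(V(-1 - 3, 6), 15) - 3132) - 1956 = (1/(4*(29 - 8)) - 3132) - 1956 = ((1/4)/21 - 3132) - 1956 = ((1/4)*(1/21) - 3132) - 1956 = (1/84 - 3132) - 1956 = -263087/84 - 1956 = -427391/84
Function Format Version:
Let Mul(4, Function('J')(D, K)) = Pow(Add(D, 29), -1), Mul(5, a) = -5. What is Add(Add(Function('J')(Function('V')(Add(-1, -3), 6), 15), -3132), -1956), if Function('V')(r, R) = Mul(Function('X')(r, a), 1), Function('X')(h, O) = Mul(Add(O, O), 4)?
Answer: Rational(-427391, 84) ≈ -5088.0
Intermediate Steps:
a = -1 (a = Mul(Rational(1, 5), -5) = -1)
Function('X')(h, O) = Mul(8, O) (Function('X')(h, O) = Mul(Mul(2, O), 4) = Mul(8, O))
Function('V')(r, R) = -8 (Function('V')(r, R) = Mul(Mul(8, -1), 1) = Mul(-8, 1) = -8)
Function('J')(D, K) = Mul(Rational(1, 4), Pow(Add(29, D), -1)) (Function('J')(D, K) = Mul(Rational(1, 4), Pow(Add(D, 29), -1)) = Mul(Rational(1, 4), Pow(Add(29, D), -1)))
Add(Add(Function('J')(Function('V')(Add(-1, -3), 6), 15), -3132), -1956) = Add(Add(Mul(Rational(1, 4), Pow(Add(29, -8), -1)), -3132), -1956) = Add(Add(Mul(Rational(1, 4), Pow(21, -1)), -3132), -1956) = Add(Add(Mul(Rational(1, 4), Rational(1, 21)), -3132), -1956) = Add(Add(Rational(1, 84), -3132), -1956) = Add(Rational(-263087, 84), -1956) = Rational(-427391, 84)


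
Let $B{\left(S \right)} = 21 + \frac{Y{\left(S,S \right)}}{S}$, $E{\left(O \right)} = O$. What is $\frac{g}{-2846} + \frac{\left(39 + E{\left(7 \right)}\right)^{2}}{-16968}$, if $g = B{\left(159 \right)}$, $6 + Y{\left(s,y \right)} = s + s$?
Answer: $- \frac{21238954}{159963699} \approx -0.13277$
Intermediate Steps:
$Y{\left(s,y \right)} = -6 + 2 s$ ($Y{\left(s,y \right)} = -6 + \left(s + s\right) = -6 + 2 s$)
$B{\left(S \right)} = 21 + \frac{-6 + 2 S}{S}$
$g = \frac{1217}{53}$ ($g = 23 - \frac{6}{159} = 23 - \frac{2}{53} = \frac{1217}{53} \approx 22.962$)
$\frac{g}{-2846} + \frac{\left(39 + E{\left(7 \right)}\right)^{2}}{-16968} = \frac{1217}{53 \left(-2846\right)} + \frac{\left(39 + 7\right)^{2}}{-16968} = \frac{1217}{53} \left(- \frac{1}{2846}\right) + 46^{2} \left(- \frac{1}{16968}\right) = - \frac{1217}{150838} + 2116 \left(- \frac{1}{16968}\right) = - \frac{1217}{150838} - \frac{529}{4242} = - \frac{21238954}{159963699}$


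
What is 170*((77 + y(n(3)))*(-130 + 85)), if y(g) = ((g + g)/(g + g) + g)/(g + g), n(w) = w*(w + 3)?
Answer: -1186175/2 ≈ -5.9309e+5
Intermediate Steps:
n(w) = w*(3 + w)
y(g) = (1 + g)/(2*g) (y(g) = ((2*g)/((2*g)) + g)/((2*g)) = ((2*g)*(1/(2*g)) + g)*(1/(2*g)) = (1 + g)*(1/(2*g)) = (1 + g)/(2*g))
170*((77 + y(n(3)))*(-130 + 85)) = 170*((77 + (1 + 3*(3 + 3))/(2*((3*(3 + 3)))))*(-130 + 85)) = 170*((77 + (1 + 3*6)/(2*((3*6))))*(-45)) = 170*((77 + (1/2)*(1 + 18)/18)*(-45)) = 170*((77 + (1/2)*(1/18)*19)*(-45)) = 170*((77 + 19/36)*(-45)) = 170*((2791/36)*(-45)) = 170*(-13955/4) = -1186175/2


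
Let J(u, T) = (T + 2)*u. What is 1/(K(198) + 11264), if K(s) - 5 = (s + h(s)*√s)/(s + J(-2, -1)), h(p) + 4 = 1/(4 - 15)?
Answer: 2381217916/26836350193237 + 13230*√22/26836350193237 ≈ 8.8733e-5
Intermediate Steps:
h(p) = -45/11 (h(p) = -4 + 1/(4 - 15) = -4 + 1/(-11) = -4 - 1/11 = -45/11)
J(u, T) = u*(2 + T) (J(u, T) = (2 + T)*u = u*(2 + T))
K(s) = 5 + (s - 45*√s/11)/(-2 + s) (K(s) = 5 + (s - 45*√s/11)/(s - 2*(2 - 1)) = 5 + (s - 45*√s/11)/(s - 2*1) = 5 + (s - 45*√s/11)/(s - 2) = 5 + (s - 45*√s/11)/(-2 + s))
1/(K(198) + 11264) = 1/((-110 - 135*√22 + 66*198)/(11*(-2 + 198)) + 11264) = 1/((1/11)*(-110 - 135*√22 + 13068)/196 + 11264) = 1/((1/11)*(1/196)*(-110 - 135*√22 + 13068) + 11264) = 1/((1/11)*(1/196)*(12958 - 135*√22) + 11264) = 1/((589/98 - 135*√22/2156) + 11264) = 1/(1104461/98 - 135*√22/2156)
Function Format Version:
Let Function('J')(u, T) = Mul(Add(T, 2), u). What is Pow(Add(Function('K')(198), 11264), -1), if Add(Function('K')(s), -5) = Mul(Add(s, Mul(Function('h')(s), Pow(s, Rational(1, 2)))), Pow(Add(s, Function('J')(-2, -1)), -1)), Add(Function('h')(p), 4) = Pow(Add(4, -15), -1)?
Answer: Add(Rational(2381217916, 26836350193237), Mul(Rational(13230, 26836350193237), Pow(22, Rational(1, 2)))) ≈ 8.8733e-5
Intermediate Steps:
Function('h')(p) = Rational(-45, 11) (Function('h')(p) = Add(-4, Pow(Add(4, -15), -1)) = Add(-4, Pow(-11, -1)) = Add(-4, Rational(-1, 11)) = Rational(-45, 11))
Function('J')(u, T) = Mul(u, Add(2, T)) (Function('J')(u, T) = Mul(Add(2, T), u) = Mul(u, Add(2, T)))
Function('K')(s) = Add(5, Mul(Pow(Add(-2, s), -1), Add(s, Mul(Rational(-45, 11), Pow(s, Rational(1, 2)))))) (Function('K')(s) = Add(5, Mul(Add(s, Mul(Rational(-45, 11), Pow(s, Rational(1, 2)))), Pow(Add(s, Mul(-2, Add(2, -1))), -1))) = Add(5, Mul(Add(s, Mul(Rational(-45, 11), Pow(s, Rational(1, 2)))), Pow(Add(s, Mul(-2, 1)), -1))) = Add(5, Mul(Add(s, Mul(Rational(-45, 11), Pow(s, Rational(1, 2)))), Pow(Add(s, -2), -1))) = Add(5, Mul(Add(s, Mul(Rational(-45, 11), Pow(s, Rational(1, 2)))), Pow(Add(-2, s), -1))) = Add(5, Mul(Pow(Add(-2, s), -1), Add(s, Mul(Rational(-45, 11), Pow(s, Rational(1, 2)))))))
Pow(Add(Function('K')(198), 11264), -1) = Pow(Add(Mul(Rational(1, 11), Pow(Add(-2, 198), -1), Add(-110, Mul(-45, Pow(198, Rational(1, 2))), Mul(66, 198))), 11264), -1) = Pow(Add(Mul(Rational(1, 11), Pow(196, -1), Add(-110, Mul(-45, Mul(3, Pow(22, Rational(1, 2)))), 13068)), 11264), -1) = Pow(Add(Mul(Rational(1, 11), Rational(1, 196), Add(-110, Mul(-135, Pow(22, Rational(1, 2))), 13068)), 11264), -1) = Pow(Add(Mul(Rational(1, 11), Rational(1, 196), Add(12958, Mul(-135, Pow(22, Rational(1, 2))))), 11264), -1) = Pow(Add(Add(Rational(589, 98), Mul(Rational(-135, 2156), Pow(22, Rational(1, 2)))), 11264), -1) = Pow(Add(Rational(1104461, 98), Mul(Rational(-135, 2156), Pow(22, Rational(1, 2)))), -1)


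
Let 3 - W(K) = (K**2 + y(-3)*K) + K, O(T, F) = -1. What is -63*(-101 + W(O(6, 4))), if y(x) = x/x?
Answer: 6111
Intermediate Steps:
y(x) = 1
W(K) = 3 - K**2 - 2*K (W(K) = 3 - ((K**2 + 1*K) + K) = 3 - ((K**2 + K) + K) = 3 - ((K + K**2) + K) = 3 - (K**2 + 2*K) = 3 + (-K**2 - 2*K) = 3 - K**2 - 2*K)
-63*(-101 + W(O(6, 4))) = -63*(-101 + (3 - 1*(-1)**2 - 2*(-1))) = -63*(-101 + (3 - 1*1 + 2)) = -63*(-101 + (3 - 1 + 2)) = -63*(-101 + 4) = -63*(-97) = 6111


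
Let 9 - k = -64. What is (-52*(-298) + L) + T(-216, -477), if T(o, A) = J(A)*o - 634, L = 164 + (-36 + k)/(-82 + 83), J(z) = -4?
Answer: 15927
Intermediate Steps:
k = 73 (k = 9 - 1*(-64) = 9 + 64 = 73)
L = 201 (L = 164 + (-36 + 73)/(-82 + 83) = 164 + 37/1 = 164 + 37*1 = 164 + 37 = 201)
T(o, A) = -634 - 4*o (T(o, A) = -4*o - 634 = -634 - 4*o)
(-52*(-298) + L) + T(-216, -477) = (-52*(-298) + 201) + (-634 - 4*(-216)) = (15496 + 201) + (-634 + 864) = 15697 + 230 = 15927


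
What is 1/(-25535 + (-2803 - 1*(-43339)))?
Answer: 1/15001 ≈ 6.6662e-5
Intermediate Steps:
1/(-25535 + (-2803 - 1*(-43339))) = 1/(-25535 + (-2803 + 43339)) = 1/(-25535 + 40536) = 1/15001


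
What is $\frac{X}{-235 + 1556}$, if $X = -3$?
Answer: $- \frac{3}{1321} \approx -0.002271$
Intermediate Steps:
$\frac{X}{-235 + 1556} = - \frac{3}{-235 + 1556} = - \frac{3}{1321}$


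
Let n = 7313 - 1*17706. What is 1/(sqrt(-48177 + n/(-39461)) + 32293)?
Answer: 1274314073/41153325461593 - 2*I*sqrt(18754848518011)/41153325461593 ≈ 3.0965e-5 - 2.1047e-7*I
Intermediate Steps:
n = -10393 (n = 7313 - 17706 = -10393)
1/(sqrt(-48177 + n/(-39461)) + 32293) = 1/(sqrt(-48177 - 10393/(-39461)) + 32293) = 1/(sqrt(-48177 - 10393*(-1/39461)) + 32293) = 1/(sqrt(-48177 + 10393/39461) + 32293) = 1/(sqrt(-1901102204/39461) + 32293) = 1/(2*I*sqrt(18754848518011)/39461 + 32293) = 1/(32293 + 2*I*sqrt(18754848518011)/39461)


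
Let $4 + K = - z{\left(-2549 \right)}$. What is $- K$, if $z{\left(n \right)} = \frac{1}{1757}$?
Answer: $\frac{7029}{1757} \approx 4.0006$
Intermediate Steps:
$z{\left(n \right)} = \frac{1}{1757}$
$K = - \frac{7029}{1757}$ ($K = -4 - \frac{1}{1757} = - \frac{7029}{1757} \approx -4.0006$)
$- K = \left(-1\right) \left(- \frac{7029}{1757}\right) = \frac{7029}{1757}$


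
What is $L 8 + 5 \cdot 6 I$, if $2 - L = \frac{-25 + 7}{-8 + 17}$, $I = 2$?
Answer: $92$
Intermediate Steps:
$L = 4$ ($L = 2 - \frac{-25 + 7}{-8 + 17} = 2 - - \frac{18}{9} = 2 - \left(-18\right) \frac{1}{9} = 2 - -2 = 2 + 2 = 4$)
$L 8 + 5 \cdot 6 I = 4 \cdot 8 + 5 \cdot 6 \cdot 2 = 32 + 30 \cdot 2 = 32 + 60 = 92$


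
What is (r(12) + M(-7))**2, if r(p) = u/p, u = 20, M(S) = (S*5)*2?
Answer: 42025/9 ≈ 4669.4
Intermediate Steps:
M(S) = 10*S (M(S) = (5*S)*2 = 10*S)
r(p) = 20/p
(r(12) + M(-7))**2 = (20/12 + 10*(-7))**2 = (20*(1/12) - 70)**2 = (5/3 - 70)**2 = (-205/3)**2 = 42025/9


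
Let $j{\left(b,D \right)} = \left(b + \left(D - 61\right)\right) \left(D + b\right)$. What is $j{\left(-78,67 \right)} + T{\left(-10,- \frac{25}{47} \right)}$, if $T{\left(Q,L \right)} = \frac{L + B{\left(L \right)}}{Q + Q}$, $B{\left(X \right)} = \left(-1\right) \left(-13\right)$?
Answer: $\frac{371947}{470} \approx 791.38$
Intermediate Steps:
$j{\left(b,D \right)} = \left(D + b\right) \left(-61 + D + b\right)$ ($j{\left(b,D \right)} = \left(b + \left(-61 + D\right)\right) \left(D + b\right) = \left(-61 + D + b\right) \left(D + b\right) = \left(D + b\right) \left(-61 + D + b\right)$)
$B{\left(X \right)} = 13$
$T{\left(Q,L \right)} = \frac{13 + L}{2 Q}$ ($T{\left(Q,L \right)} = \frac{L + 13}{Q + Q} = \frac{13 + L}{2 Q}$)
$j{\left(-78,67 \right)} + T{\left(-10,- \frac{25}{47} \right)} = \left(67^{2} + \left(-78\right)^{2} - 4087 - -4758 + 2 \cdot 67 \left(-78\right)\right) + \frac{13 - \frac{25}{47}}{2 \left(-10\right)} = \left(4489 + 6084 - 4087 + 4758 - 10452\right) + \frac{1}{2} \left(- \frac{1}{10}\right) \left(13 - \frac{25}{47}\right) = 792 + \frac{1}{2} \left(- \frac{1}{10}\right) \left(13 - \frac{25}{47}\right) = 792 + \frac{1}{2} \left(- \frac{1}{10}\right) \frac{586}{47} = 792 - \frac{293}{470} = \frac{371947}{470}$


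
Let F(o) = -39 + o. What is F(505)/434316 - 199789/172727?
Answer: -43345534271/37509049866 ≈ -1.1556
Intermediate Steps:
F(505)/434316 - 199789/172727 = (-39 + 505)/434316 - 199789/172727 = 466*(1/434316) - 199789*1/172727 = 233/217158 - 199789/172727 = -43345534271/37509049866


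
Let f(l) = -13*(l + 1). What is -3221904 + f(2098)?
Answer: -3249191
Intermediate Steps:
f(l) = -13 - 13*l (f(l) = -13*(1 + l) = -13 - 13*l)
-3221904 + f(2098) = -3221904 + (-13 - 13*2098) = -3221904 + (-13 - 27274) = -3221904 - 27287 = -3249191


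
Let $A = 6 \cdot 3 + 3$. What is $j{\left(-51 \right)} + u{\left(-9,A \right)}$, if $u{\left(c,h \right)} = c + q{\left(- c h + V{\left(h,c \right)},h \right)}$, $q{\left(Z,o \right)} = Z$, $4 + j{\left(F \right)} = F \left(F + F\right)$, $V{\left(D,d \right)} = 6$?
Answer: $5384$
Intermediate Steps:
$j{\left(F \right)} = -4 + 2 F^{2}$ ($j{\left(F \right)} = -4 + F \left(F + F\right) = -4 + F 2 F = -4 + 2 F^{2}$)
$A = 21$ ($A = 18 + 3 = 21$)
$u{\left(c,h \right)} = 6 + c - c h$ ($u{\left(c,h \right)} = c + \left(- c h + 6\right) = c - \left(-6 + c h\right) = 6 + c - c h$)
$j{\left(-51 \right)} + u{\left(-9,A \right)} = \left(-4 + 2 \left(-51\right)^{2}\right) - \left(3 - 189\right) = \left(-4 + 2 \cdot 2601\right) + \left(6 - 9 + 189\right) = \left(-4 + 5202\right) + 186 = 5198 + 186 = 5384$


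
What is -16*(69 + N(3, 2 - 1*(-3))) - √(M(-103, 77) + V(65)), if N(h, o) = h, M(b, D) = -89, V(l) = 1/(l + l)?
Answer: -1152 - I*√1503970/130 ≈ -1152.0 - 9.4336*I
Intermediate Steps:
V(l) = 1/(2*l)
-16*(69 + N(3, 2 - 1*(-3))) - √(M(-103, 77) + V(65)) = -16*(69 + 3) - √(-89 + (½)/65) = -16*72 - √(-89 + (½)*(1/65)) = -1152 - √(-89 + 1/130) = -1152 - √(-11569/130) = -1152 - I*√1503970/130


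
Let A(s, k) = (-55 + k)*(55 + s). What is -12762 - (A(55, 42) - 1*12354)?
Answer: 1022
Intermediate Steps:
-12762 - (A(55, 42) - 1*12354) = -12762 - ((-3025 - 55*55 + 55*42 + 42*55) - 1*12354) = -12762 - ((-3025 - 3025 + 2310 + 2310) - 12354) = -12762 - (-1430 - 12354) = -12762 - 1*(-13784) = -12762 + 13784 = 1022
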